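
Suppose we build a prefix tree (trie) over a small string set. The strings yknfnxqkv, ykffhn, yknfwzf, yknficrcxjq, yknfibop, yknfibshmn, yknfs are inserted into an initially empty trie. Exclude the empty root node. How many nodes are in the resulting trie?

31

Trace insertions, counting only characters that open a new branch:
  "yknfnxqkv" → 9 new (y, k, n, f, n, x, q, k, v)
  "ykffhn" → prefix "yk" already present; 4 new (f, f, h, n)
  "yknfwzf" → prefix "yknf" already present; 3 new (w, z, f)
  "yknficrcxjq" → prefix "yknf" already present; 7 new (i, c, r, c, x, j, q)
  "yknfibop" → prefix "yknfi" already present; 3 new (b, o, p)
  "yknfibshmn" → prefix "yknfib" already present; 4 new (s, h, m, n)
  "yknfs" → prefix "yknf" already present; 1 new (s)
Total nodes = 9 + 4 + 3 + 7 + 3 + 4 + 1 = 31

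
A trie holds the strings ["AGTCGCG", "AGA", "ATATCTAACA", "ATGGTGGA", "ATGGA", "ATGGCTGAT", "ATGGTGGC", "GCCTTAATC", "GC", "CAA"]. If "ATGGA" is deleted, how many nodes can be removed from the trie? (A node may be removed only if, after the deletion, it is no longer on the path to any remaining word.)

Walk "ATGGA" from the leaf back toward the root, removing each node that no remaining word uses.
The suffix "A" (1 node) is used only by "ATGGA"; the node for "ATGG" still has the child "T", so pruning stops there.
Nodes removed: 1

1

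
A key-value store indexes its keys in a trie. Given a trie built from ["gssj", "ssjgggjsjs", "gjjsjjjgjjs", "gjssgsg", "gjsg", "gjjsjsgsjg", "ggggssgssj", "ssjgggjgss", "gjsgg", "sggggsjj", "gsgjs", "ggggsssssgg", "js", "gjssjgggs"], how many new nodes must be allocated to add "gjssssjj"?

"gjss" is already a path in the trie; the remaining "ssjj" must be added.
So 8 − 4 = 4 new nodes.

4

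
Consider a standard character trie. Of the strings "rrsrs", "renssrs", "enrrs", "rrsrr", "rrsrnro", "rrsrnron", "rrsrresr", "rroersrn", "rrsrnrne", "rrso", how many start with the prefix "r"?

Walk to "r"; the words in its subtree are exactly those with that prefix.
Matches: "renssrs", "rroersrn", "rrso", "rrsrnrne", "rrsrnro", "rrsrnron", "rrsrr", "rrsrresr", "rrsrs"
Count: 9

9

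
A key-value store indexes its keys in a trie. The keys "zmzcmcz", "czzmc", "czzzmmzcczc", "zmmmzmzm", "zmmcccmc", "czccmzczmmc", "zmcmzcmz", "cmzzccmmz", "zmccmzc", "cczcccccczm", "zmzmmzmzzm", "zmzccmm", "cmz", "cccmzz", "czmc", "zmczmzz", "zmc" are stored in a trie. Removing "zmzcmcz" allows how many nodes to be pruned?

3

A node on "zmzcmcz"'s path can go only if nothing else ends at it or branches off below it.
The suffix "mcz" (3 nodes) is used only by "zmzcmcz"; the node for "zmzc" still has the child "c", so pruning stops there.
Nodes removed: 3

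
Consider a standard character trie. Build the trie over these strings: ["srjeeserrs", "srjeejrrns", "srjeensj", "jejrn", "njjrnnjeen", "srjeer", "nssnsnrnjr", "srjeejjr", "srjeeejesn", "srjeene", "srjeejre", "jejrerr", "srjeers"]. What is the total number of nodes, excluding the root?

56

For each word, the new-node count is its length minus the longest prefix already in the trie:
  "srjeeserrs" → 10 new (s, r, j, e, e, s, e, r, r, s)
  "srjeejrrns" → prefix "srjee" already present; 5 new (j, r, r, n, s)
  "srjeensj" → prefix "srjee" already present; 3 new (n, s, j)
  "jejrn" → 5 new (j, e, j, r, n)
  "njjrnnjeen" → 10 new (n, j, j, r, n, n, j, e, e, n)
  "srjeer" → prefix "srjee" already present; 1 new (r)
  "nssnsnrnjr" → prefix "n" already present; 9 new (s, s, n, s, n, r, n, j, r)
  "srjeejjr" → prefix "srjeej" already present; 2 new (j, r)
  "srjeeejesn" → prefix "srjee" already present; 5 new (e, j, e, s, n)
  "srjeene" → prefix "srjeen" already present; 1 new (e)
  "srjeejre" → prefix "srjeejr" already present; 1 new (e)
  "jejrerr" → prefix "jejr" already present; 3 new (e, r, r)
  "srjeers" → prefix "srjeer" already present; 1 new (s)
Total nodes = 10 + 5 + 3 + 5 + 10 + 1 + 9 + 2 + 5 + 1 + 1 + 3 + 1 = 56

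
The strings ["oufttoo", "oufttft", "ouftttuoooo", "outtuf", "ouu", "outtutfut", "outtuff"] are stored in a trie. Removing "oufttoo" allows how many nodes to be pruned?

After clearing the end-marker at "oufttoo", prune upward until reaching a node still needed by another word.
The suffix "oo" (2 nodes) is used only by "oufttoo"; the node for "ouftt" still has the child "f", so pruning stops there.
Nodes removed: 2

2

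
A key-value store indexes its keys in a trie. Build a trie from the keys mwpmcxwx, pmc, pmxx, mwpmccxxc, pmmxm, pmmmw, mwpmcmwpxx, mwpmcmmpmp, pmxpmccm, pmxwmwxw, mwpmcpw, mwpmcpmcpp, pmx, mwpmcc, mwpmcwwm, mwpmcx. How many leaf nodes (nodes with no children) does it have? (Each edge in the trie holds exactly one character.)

13

A leaf is a node with no children — equivalently, the end of a word that is not a proper prefix of any other stored word.
Those words: "mwpmccxxc", "mwpmcmmpmp", "mwpmcmwpxx", "mwpmcpmcpp", "mwpmcpw", "mwpmcwwm", "mwpmcxwx", "pmc", "pmmmw", "pmmxm", "pmxpmccm", "pmxwmwxw", "pmxx"
Leaf count: 13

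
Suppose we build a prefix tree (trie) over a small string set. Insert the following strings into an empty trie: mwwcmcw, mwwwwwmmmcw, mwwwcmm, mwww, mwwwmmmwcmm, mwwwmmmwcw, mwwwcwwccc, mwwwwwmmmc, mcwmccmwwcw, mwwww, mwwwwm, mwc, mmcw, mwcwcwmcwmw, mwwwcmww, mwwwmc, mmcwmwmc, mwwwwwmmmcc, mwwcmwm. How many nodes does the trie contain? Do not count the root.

Count nodes per top-level branch (shared prefixes stored once):
  'm'-branch (mcwmccmwwcw, mmcw, mmcwmwmc, mwc, mwcwcwmcwmw, mwwcmcw, mwwcmwm, mwww, mwwwcmm, mwwwcmww, mwwwcwwccc, mwwwmc, mwwwmmmwcmm, mwwwmmmwcw, mwwww, mwwwwm, mwwwwwmmmc, mwwwwwmmmcc, mwwwwwmmmcw): 64 nodes
Sum: 64

64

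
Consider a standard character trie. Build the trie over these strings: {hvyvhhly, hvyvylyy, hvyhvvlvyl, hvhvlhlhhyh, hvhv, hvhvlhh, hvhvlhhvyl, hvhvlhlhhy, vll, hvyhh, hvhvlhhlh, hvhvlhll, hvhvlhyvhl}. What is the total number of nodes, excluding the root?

43

Count nodes per top-level branch (shared prefixes stored once):
  'h'-branch (hvhv, hvhvlhh, hvhvlhhlh, hvhvlhhvyl, hvhvlhlhhy, hvhvlhlhhyh, hvhvlhll, hvhvlhyvhl, hvyhh, hvyhvvlvyl, hvyvhhly, hvyvylyy): 40 nodes
  'v'-branch (vll): 3 nodes
Sum: 43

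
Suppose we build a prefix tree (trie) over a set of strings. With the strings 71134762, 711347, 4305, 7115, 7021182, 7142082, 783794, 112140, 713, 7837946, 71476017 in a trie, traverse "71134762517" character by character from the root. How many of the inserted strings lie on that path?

2

Check each prefix of "71134762517" against the stored set — each match is an end-marker on the path.
Prefixes of the query that are stored words: "711347", "71134762"
Count: 2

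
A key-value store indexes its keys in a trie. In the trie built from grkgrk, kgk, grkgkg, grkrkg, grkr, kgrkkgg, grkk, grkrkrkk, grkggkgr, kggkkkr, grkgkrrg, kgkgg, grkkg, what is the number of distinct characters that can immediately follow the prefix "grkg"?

3

The children of the "grkg" node are the distinct next characters among strings starting with "grkg".
Characters that immediately follow "grkg" among the stored strings: {g, k, r}.
That node has 3 child edges.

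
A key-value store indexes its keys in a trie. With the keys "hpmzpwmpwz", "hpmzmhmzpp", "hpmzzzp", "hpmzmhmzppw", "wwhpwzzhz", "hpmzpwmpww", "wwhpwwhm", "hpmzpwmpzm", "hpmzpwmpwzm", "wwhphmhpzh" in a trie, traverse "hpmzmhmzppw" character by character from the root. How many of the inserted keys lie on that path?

2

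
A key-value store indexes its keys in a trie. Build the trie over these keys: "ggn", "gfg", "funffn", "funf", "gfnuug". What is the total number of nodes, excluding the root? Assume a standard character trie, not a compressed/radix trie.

Trace insertions, counting only characters that open a new branch:
  "ggn" → 3 new (g, g, n)
  "gfg" → prefix "g" already present; 2 new (f, g)
  "funffn" → 6 new (f, u, n, f, f, n)
  "funf" → prefix "funf" already present; 0 new (none)
  "gfnuug" → prefix "gf" already present; 4 new (n, u, u, g)
Total nodes = 3 + 2 + 6 + 0 + 4 = 15

15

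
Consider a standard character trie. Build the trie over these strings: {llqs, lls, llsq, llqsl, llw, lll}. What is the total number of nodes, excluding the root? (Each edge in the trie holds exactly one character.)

9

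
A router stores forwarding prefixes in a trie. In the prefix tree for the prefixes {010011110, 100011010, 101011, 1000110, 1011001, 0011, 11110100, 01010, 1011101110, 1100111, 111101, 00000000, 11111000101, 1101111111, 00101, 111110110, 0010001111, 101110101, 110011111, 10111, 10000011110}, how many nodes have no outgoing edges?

17

Leaves are exactly the stored words that no other stored word extends.
Those words: "00000000", "0010001111", "00101", "0011", "010011110", "01010", "10000011110", "100011010", "101011", "1011001", "101110101", "1011101110", "110011111", "1101111111", "11110100", "11111000101", "111110110"
Leaf count: 17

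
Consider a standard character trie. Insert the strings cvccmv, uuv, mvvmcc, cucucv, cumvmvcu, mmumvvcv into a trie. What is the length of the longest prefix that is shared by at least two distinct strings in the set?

Look for the deepest trie node that still has at least two words in its subtree.
e.g. "cucucv" and "cumvmvcu" share the prefix "cu" of length 2; no pair shares a longer one.
Longest shared-prefix length: 2

2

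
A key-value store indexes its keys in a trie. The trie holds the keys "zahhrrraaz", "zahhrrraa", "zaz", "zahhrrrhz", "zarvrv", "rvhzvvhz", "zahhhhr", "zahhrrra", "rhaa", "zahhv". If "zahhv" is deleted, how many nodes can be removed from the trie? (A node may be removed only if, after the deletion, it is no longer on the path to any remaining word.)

1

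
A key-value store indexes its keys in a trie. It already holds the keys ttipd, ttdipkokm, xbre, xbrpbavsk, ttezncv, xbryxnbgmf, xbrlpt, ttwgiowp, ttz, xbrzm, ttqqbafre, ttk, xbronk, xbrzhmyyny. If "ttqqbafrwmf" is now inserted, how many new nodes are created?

"ttqqbafr" is already a path in the trie; the remaining "wmf" must be added.
So 11 − 8 = 3 new nodes.

3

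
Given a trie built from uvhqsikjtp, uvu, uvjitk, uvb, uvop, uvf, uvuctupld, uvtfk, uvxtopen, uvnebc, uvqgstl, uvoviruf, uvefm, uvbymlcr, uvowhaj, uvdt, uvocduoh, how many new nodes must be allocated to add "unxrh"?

The longest prefix of "unxrh" already in the trie is "u" (length 1).
New nodes needed: |"unxrh"| − 1 = 5 − 1 = 4.

4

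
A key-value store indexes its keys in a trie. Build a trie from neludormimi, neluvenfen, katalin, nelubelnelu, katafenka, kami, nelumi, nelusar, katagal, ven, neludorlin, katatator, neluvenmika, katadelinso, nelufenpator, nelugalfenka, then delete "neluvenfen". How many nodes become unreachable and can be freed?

A node on "neluvenfen"'s path can go only if nothing else ends at it or branches off below it.
The suffix "fen" (3 nodes) is used only by "neluvenfen"; the node for "neluven" still has the child "m", so pruning stops there.
Nodes removed: 3

3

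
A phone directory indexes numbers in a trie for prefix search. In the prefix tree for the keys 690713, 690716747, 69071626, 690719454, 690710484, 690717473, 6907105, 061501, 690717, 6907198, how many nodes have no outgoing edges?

9

Leaves are exactly the stored words that no other stored word extends.
Those words: "061501", "690710484", "6907105", "690713", "69071626", "690716747", "690717473", "690719454", "6907198"
Leaf count: 9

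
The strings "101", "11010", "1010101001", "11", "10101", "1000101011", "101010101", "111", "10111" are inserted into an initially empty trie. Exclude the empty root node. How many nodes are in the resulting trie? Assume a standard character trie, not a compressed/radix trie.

Count nodes per top-level branch (shared prefixes stored once):
  '1'-branch (1000101011, 101, 10101, 1010101001, 101010101, 10111, 11, 11010, 111): 26 nodes
Sum: 26

26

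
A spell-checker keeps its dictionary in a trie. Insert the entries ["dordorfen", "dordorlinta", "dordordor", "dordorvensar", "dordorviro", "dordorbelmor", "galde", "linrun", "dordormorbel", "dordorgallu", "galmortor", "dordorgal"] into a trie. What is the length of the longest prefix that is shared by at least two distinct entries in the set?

9

The deepest shared node is where two words last agree before diverging.
"dordorgal" and "dordorgallu" agree on "dordorgal" (9 characters) before diverging; nothing deeper is shared.
Longest shared-prefix length: 9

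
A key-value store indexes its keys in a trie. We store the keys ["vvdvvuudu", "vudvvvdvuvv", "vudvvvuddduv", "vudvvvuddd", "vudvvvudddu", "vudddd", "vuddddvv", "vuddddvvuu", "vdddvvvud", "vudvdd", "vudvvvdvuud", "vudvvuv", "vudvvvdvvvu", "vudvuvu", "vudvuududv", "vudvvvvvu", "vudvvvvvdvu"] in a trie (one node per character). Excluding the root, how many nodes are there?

Insert word by word; a character creates a node only if that edge doesn't already exist:
  "vvdvvuudu" → 9 new (v, v, d, v, v, u, u, d, u)
  "vudvvvdvuvv" → prefix "v" already present; 10 new (u, d, v, v, v, d, v, u, v, v)
  "vudvvvuddduv" → prefix "vudvvv" already present; 6 new (u, d, d, d, u, v)
  "vudvvvuddd" → prefix "vudvvvuddd" already present; 0 new (none)
  "vudvvvudddu" → prefix "vudvvvudddu" already present; 0 new (none)
  "vudddd" → prefix "vud" already present; 3 new (d, d, d)
  "vuddddvv" → prefix "vudddd" already present; 2 new (v, v)
  "vuddddvvuu" → prefix "vuddddvv" already present; 2 new (u, u)
  "vdddvvvud" → prefix "v" already present; 8 new (d, d, d, v, v, v, u, d)
  "vudvdd" → prefix "vudv" already present; 2 new (d, d)
  "vudvvvdvuud" → prefix "vudvvvdvu" already present; 2 new (u, d)
  "vudvvuv" → prefix "vudvv" already present; 2 new (u, v)
  "vudvvvdvvvu" → prefix "vudvvvdv" already present; 3 new (v, v, u)
  "vudvuvu" → prefix "vudv" already present; 3 new (u, v, u)
  "vudvuududv" → prefix "vudvu" already present; 5 new (u, d, u, d, v)
  "vudvvvvvu" → prefix "vudvvv" already present; 3 new (v, v, u)
  "vudvvvvvdvu" → prefix "vudvvvvv" already present; 3 new (d, v, u)
Total nodes = 9 + 10 + 6 + 0 + 0 + 3 + 2 + 2 + 8 + 2 + 2 + 2 + 3 + 3 + 5 + 3 + 3 = 63

63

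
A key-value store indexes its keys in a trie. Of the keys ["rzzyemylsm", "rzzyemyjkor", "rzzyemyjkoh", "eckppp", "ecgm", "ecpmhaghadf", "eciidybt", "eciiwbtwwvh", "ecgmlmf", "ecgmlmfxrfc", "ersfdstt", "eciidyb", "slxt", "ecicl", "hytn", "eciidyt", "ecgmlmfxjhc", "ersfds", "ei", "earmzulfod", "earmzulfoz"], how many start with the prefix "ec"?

11

Walk to "ec"; the words in its subtree are exactly those with that prefix.
Matches: "ecgm", "ecgmlmf", "ecgmlmfxjhc", "ecgmlmfxrfc", "ecicl", "eciidyb", "eciidybt", "eciidyt", "eciiwbtwwvh", "eckppp", "ecpmhaghadf"
Count: 11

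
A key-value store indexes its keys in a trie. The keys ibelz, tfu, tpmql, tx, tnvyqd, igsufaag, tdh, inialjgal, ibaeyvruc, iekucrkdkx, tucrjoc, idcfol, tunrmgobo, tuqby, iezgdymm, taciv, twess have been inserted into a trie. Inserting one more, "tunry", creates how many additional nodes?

"tunr" is already a path in the trie; the remaining "y" must be added.
So 5 − 4 = 1 new nodes.

1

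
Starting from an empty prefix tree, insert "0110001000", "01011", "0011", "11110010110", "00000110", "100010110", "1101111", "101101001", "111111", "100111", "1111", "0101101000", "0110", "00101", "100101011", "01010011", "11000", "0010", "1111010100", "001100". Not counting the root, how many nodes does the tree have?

83

Insert word by word; a character creates a node only if that edge doesn't already exist:
  "0110001000" → 10 new (0, 1, 1, 0, 0, 0, 1, 0, 0, 0)
  "01011" → prefix "01" already present; 3 new (0, 1, 1)
  "0011" → prefix "0" already present; 3 new (0, 1, 1)
  "11110010110" → 11 new (1, 1, 1, 1, 0, 0, 1, 0, 1, 1, 0)
  "00000110" → prefix "00" already present; 6 new (0, 0, 0, 1, 1, 0)
  "100010110" → prefix "1" already present; 8 new (0, 0, 0, 1, 0, 1, 1, 0)
  "1101111" → prefix "11" already present; 5 new (0, 1, 1, 1, 1)
  "101101001" → prefix "10" already present; 7 new (1, 1, 0, 1, 0, 0, 1)
  "111111" → prefix "1111" already present; 2 new (1, 1)
  "100111" → prefix "100" already present; 3 new (1, 1, 1)
  "1111" → prefix "1111" already present; 0 new (none)
  "0101101000" → prefix "01011" already present; 5 new (0, 1, 0, 0, 0)
  "0110" → prefix "0110" already present; 0 new (none)
  "00101" → prefix "001" already present; 2 new (0, 1)
  "100101011" → prefix "1001" already present; 5 new (0, 1, 0, 1, 1)
  "01010011" → prefix "0101" already present; 4 new (0, 0, 1, 1)
  "11000" → prefix "110" already present; 2 new (0, 0)
  "0010" → prefix "0010" already present; 0 new (none)
  "1111010100" → prefix "11110" already present; 5 new (1, 0, 1, 0, 0)
  "001100" → prefix "0011" already present; 2 new (0, 0)
Total nodes = 10 + 3 + 3 + 11 + 6 + 8 + 5 + 7 + 2 + 3 + 0 + 5 + 0 + 2 + 5 + 4 + 2 + 0 + 5 + 2 = 83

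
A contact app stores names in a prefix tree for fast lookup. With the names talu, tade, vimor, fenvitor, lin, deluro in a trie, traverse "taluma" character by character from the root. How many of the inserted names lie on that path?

1

Check each prefix of "taluma" against the stored set — each match is an end-marker on the path.
Prefixes of the query that are stored words: "talu"
Count: 1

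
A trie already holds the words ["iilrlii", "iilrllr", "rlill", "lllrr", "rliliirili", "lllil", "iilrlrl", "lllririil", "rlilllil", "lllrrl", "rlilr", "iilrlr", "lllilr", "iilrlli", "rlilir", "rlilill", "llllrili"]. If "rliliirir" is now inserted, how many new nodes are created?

1

The longest prefix of "rliliirir" already in the trie is "rliliiri" (length 8).
So 9 − 8 = 1 new nodes.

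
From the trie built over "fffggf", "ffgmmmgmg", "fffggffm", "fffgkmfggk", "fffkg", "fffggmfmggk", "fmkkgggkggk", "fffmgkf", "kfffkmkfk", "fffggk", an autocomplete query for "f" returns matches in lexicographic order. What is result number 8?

Filter for "f…" and sort: "fffggf", "fffggffm", "fffggk", "fffggmfmggk", "fffgkmfggk", "fffkg", "fffmgkf", "ffgmmmgmg", "fmkkgggkggk"
Position 8: ffgmmmgmg

ffgmmmgmg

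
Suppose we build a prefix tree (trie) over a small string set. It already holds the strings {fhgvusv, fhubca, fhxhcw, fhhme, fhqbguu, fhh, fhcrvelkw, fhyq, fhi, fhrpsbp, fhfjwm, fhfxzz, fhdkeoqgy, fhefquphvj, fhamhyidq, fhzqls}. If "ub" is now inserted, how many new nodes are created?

2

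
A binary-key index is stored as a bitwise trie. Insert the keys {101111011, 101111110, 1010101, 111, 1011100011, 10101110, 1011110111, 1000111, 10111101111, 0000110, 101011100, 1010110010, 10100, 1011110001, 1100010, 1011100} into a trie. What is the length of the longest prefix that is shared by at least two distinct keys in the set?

10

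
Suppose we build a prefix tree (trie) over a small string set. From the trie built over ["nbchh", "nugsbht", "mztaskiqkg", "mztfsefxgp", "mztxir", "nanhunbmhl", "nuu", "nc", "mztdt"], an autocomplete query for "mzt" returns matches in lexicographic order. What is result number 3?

Filter for "mzt…" and sort: "mztaskiqkg", "mztdt", "mztfsefxgp", "mztxir"
The 3rd is mztfsefxgp.

mztfsefxgp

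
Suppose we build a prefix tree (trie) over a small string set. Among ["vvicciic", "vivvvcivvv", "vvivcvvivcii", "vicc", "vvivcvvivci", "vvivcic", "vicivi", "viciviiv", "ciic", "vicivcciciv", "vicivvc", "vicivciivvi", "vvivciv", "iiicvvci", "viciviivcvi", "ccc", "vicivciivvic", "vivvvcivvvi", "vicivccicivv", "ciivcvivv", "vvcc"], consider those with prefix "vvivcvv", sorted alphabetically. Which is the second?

vvivcvvivcii

Words with prefix "vvivcvv", in lexicographic order: "vvivcvvivci", "vvivcvvivcii"
The 2nd is vvivcvvivcii.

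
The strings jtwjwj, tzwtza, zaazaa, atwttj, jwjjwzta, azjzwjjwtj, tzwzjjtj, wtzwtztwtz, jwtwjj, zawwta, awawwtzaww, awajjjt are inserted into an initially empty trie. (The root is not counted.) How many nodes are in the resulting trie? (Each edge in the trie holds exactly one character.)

Trace insertions, counting only characters that open a new branch:
  "jtwjwj" → 6 new (j, t, w, j, w, j)
  "tzwtza" → 6 new (t, z, w, t, z, a)
  "zaazaa" → 6 new (z, a, a, z, a, a)
  "atwttj" → 6 new (a, t, w, t, t, j)
  "jwjjwzta" → prefix "j" already present; 7 new (w, j, j, w, z, t, a)
  "azjzwjjwtj" → prefix "a" already present; 9 new (z, j, z, w, j, j, w, t, j)
  "tzwzjjtj" → prefix "tzw" already present; 5 new (z, j, j, t, j)
  "wtzwtztwtz" → 10 new (w, t, z, w, t, z, t, w, t, z)
  "jwtwjj" → prefix "jw" already present; 4 new (t, w, j, j)
  "zawwta" → prefix "za" already present; 4 new (w, w, t, a)
  "awawwtzaww" → prefix "a" already present; 9 new (w, a, w, w, t, z, a, w, w)
  "awajjjt" → prefix "awa" already present; 4 new (j, j, j, t)
Total nodes = 6 + 6 + 6 + 6 + 7 + 9 + 5 + 10 + 4 + 4 + 9 + 4 = 76

76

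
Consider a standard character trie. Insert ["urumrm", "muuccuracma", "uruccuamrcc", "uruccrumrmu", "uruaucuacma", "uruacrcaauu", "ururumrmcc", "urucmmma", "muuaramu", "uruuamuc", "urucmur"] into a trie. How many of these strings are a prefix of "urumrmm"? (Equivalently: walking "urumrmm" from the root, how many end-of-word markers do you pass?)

1

Traverse "urumrmm" character by character; count nodes along the way that are marked as word ends.
Prefixes of the query that are stored words: "urumrm"
Count: 1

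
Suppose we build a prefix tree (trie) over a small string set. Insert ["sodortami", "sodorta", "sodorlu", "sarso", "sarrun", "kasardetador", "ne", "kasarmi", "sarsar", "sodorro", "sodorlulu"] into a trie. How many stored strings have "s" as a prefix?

8

Traverse to the node for "s", then collect every word in that subtree.
Words under "s": sarrun, sarsar, sarso, sodorlu, sodorlulu, sodorro, sodorta, sodortami
Count: 8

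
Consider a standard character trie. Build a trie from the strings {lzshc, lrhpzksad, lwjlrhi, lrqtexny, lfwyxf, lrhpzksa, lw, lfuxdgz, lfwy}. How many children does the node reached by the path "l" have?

The children of the "l" node are the distinct next characters among strings starting with "l".
Characters that immediately follow "l" among the stored strings: {f, r, w, z}.
That node has 4 child edges.

4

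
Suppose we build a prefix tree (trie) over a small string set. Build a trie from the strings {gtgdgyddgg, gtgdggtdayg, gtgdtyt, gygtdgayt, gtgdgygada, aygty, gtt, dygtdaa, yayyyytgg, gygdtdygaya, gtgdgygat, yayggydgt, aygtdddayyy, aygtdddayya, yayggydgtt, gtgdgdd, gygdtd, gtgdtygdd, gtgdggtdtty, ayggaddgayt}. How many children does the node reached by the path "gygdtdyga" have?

The children of the "gygdtdyga" node are the distinct next characters among strings starting with "gygdtdyga".
Distinct next characters after "gygdtdyga": y.
That node has 1 child edge.

1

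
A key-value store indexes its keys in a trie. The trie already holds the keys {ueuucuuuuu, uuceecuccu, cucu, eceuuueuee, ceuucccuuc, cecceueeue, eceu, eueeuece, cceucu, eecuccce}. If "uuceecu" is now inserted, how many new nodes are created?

0

Every character of "uuceecu" already lies on an existing path (it is a prefix of some stored word).
No new nodes are needed: 0.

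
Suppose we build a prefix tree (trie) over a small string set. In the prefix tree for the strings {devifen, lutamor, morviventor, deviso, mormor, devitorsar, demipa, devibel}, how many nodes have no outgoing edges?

Leaves are exactly the stored words that no other stored word extends.
Those words: "demipa", "devibel", "devifen", "deviso", "devitorsar", "lutamor", "mormor", "morviventor"
Leaf count: 8

8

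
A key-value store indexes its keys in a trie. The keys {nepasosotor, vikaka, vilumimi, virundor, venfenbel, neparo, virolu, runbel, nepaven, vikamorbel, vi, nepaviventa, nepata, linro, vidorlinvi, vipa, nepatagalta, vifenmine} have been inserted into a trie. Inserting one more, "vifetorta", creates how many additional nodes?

Walking "vifetorta" from the root, the first 4 characters ("vife") follow existing edges; "t" is the first miss.
Each of the 5 remaining characters creates one node.

5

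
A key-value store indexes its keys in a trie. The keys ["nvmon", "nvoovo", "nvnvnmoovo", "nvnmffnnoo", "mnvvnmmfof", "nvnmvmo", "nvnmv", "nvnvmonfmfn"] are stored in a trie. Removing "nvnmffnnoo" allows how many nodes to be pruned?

Walk "nvnmffnnoo" from the leaf back toward the root, removing each node that no remaining word uses.
The suffix "ffnnoo" (6 nodes) is used only by "nvnmffnnoo"; the node for "nvnm" still has the child "v", so pruning stops there.
Nodes removed: 6

6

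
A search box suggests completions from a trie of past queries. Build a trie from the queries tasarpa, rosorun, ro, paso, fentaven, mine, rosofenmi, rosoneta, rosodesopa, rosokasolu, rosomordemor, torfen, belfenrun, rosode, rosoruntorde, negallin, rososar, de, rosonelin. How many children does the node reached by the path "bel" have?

1

Follow the path "bel" to its node, then look at its outgoing edges.
Distinct next characters after "bel": f.
That node has 1 child edge.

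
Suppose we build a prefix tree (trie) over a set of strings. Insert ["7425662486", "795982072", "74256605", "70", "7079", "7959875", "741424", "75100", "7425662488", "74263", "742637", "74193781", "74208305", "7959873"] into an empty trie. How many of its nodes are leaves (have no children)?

12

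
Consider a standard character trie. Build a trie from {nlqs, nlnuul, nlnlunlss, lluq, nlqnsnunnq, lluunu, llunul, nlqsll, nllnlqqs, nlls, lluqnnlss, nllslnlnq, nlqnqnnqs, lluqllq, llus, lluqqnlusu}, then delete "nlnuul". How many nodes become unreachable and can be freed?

3

Walk "nlnuul" from the leaf back toward the root, removing each node that no remaining word uses.
The suffix "uul" (3 nodes) is used only by "nlnuul"; the node for "nln" still has the child "l", so pruning stops there.
Nodes removed: 3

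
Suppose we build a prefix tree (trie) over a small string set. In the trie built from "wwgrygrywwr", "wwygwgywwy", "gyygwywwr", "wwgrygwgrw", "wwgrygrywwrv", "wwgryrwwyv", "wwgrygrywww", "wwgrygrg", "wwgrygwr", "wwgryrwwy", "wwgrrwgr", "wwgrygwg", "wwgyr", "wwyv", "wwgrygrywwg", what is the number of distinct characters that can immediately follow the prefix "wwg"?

2

Follow the path "wwg" to its node, then look at its outgoing edges.
Distinct next characters after "wwg": r, y.
That node has 2 child edges.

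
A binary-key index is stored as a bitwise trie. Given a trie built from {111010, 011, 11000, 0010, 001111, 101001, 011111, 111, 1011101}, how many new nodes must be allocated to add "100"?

"10" is already a path in the trie; the remaining "0" must be added.
New nodes needed: |"100"| − 2 = 3 − 2 = 1.

1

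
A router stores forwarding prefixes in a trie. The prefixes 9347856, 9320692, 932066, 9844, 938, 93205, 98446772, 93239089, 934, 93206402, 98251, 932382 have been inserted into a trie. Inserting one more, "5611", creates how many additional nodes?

4

Nothing in the trie begins with "5"; the whole of "5611" is new.
4 − 0 = 4 new nodes.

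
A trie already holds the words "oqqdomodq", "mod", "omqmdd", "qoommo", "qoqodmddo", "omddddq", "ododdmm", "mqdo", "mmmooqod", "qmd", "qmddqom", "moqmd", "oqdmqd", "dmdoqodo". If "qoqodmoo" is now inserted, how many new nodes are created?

The longest prefix of "qoqodmoo" already in the trie is "qoqodm" (length 6).
So 8 − 6 = 2 new nodes.

2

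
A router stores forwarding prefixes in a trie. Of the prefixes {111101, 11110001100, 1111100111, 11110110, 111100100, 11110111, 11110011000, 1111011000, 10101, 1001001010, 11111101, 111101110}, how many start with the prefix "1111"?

10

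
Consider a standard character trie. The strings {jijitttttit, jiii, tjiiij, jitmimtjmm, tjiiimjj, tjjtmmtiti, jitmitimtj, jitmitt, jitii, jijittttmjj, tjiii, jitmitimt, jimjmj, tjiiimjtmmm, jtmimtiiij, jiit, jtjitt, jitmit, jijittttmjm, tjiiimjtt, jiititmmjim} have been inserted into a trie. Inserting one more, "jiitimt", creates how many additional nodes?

2

The longest prefix of "jiitimt" already in the trie is "jiiti" (length 5).
Each of the 2 remaining characters creates one node.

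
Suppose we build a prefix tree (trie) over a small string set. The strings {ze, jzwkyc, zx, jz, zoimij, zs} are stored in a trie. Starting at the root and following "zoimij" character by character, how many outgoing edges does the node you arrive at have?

0

The children of the "zoimij" node are the distinct next characters among strings starting with "zoimij".
No stored string extends past "zoimij".
That node has 0 child edges.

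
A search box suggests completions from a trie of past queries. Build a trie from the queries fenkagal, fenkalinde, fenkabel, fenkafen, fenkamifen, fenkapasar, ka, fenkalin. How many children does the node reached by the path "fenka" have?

6

The children of the "fenka" node are the distinct next characters among strings starting with "fenka".
Distinct next characters after "fenka": b, f, g, l, m, p.
That node has 6 child edges.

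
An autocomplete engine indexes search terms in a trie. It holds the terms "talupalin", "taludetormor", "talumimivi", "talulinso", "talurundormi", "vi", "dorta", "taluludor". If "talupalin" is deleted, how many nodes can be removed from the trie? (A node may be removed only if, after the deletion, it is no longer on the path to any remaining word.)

Walk "talupalin" from the leaf back toward the root, removing each node that no remaining word uses.
The suffix "palin" (5 nodes) is used only by "talupalin"; the node for "talu" still has the child "d", so pruning stops there.
Nodes removed: 5

5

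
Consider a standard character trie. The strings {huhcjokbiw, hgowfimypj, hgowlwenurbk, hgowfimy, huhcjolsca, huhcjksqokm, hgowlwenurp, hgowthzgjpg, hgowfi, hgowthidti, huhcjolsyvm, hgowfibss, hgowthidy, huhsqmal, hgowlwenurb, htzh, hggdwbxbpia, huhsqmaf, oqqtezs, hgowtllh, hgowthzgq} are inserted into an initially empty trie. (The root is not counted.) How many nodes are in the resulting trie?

Trace insertions, counting only characters that open a new branch:
  "huhcjokbiw" → 10 new (h, u, h, c, j, o, k, b, i, w)
  "hgowfimypj" → prefix "h" already present; 9 new (g, o, w, f, i, m, y, p, j)
  "hgowlwenurbk" → prefix "hgow" already present; 8 new (l, w, e, n, u, r, b, k)
  "hgowfimy" → prefix "hgowfimy" already present; 0 new (none)
  "huhcjolsca" → prefix "huhcjo" already present; 4 new (l, s, c, a)
  "huhcjksqokm" → prefix "huhcj" already present; 6 new (k, s, q, o, k, m)
  "hgowlwenurp" → prefix "hgowlwenur" already present; 1 new (p)
  "hgowthzgjpg" → prefix "hgow" already present; 7 new (t, h, z, g, j, p, g)
  "hgowfi" → prefix "hgowfi" already present; 0 new (none)
  "hgowthidti" → prefix "hgowth" already present; 4 new (i, d, t, i)
  "huhcjolsyvm" → prefix "huhcjols" already present; 3 new (y, v, m)
  "hgowfibss" → prefix "hgowfi" already present; 3 new (b, s, s)
  "hgowthidy" → prefix "hgowthid" already present; 1 new (y)
  "huhsqmal" → prefix "huh" already present; 5 new (s, q, m, a, l)
  "hgowlwenurb" → prefix "hgowlwenurb" already present; 0 new (none)
  "htzh" → prefix "h" already present; 3 new (t, z, h)
  "hggdwbxbpia" → prefix "hg" already present; 9 new (g, d, w, b, x, b, p, i, a)
  "huhsqmaf" → prefix "huhsqma" already present; 1 new (f)
  "oqqtezs" → 7 new (o, q, q, t, e, z, s)
  "hgowtllh" → prefix "hgowt" already present; 3 new (l, l, h)
  "hgowthzgq" → prefix "hgowthzg" already present; 1 new (q)
Total nodes = 10 + 9 + 8 + 0 + 4 + 6 + 1 + 7 + 0 + 4 + 3 + 3 + 1 + 5 + 0 + 3 + 9 + 1 + 7 + 3 + 1 = 85

85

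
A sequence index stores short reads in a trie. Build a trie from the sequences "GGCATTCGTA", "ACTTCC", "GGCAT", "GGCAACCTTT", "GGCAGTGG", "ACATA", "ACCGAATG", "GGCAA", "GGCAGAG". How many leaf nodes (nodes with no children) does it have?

A leaf is a node with no children — equivalently, the end of a word that is not a proper prefix of any other stored word.
Those words: "ACATA", "ACCGAATG", "ACTTCC", "GGCAACCTTT", "GGCAGAG", "GGCAGTGG", "GGCATTCGTA"
Leaf count: 7

7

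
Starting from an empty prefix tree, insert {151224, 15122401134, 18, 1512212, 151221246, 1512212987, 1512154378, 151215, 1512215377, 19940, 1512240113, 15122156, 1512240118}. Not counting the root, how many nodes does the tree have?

Trie structure (* marks end of a word):
(root)
└─ 1
   ├─ 5
   │  └─ 1
   │     └─ 2
   │        ├─ 1
   │        │  └─ 5 *
   │        │     └─ 4
   │        │        └─ 3
   │        │           └─ 7
   │        │              └─ 8 *
   │        └─ 2
   │           ├─ 1
   │           │  ├─ 2 *
   │           │  │  ├─ 4
   │           │  │  │  └─ 6 *
   │           │  │  └─ 9
   │           │  │     └─ 8
   │           │  │        └─ 7 *
   │           │  └─ 5
   │           │     ├─ 3
   │           │     │  └─ 7
   │           │     │     └─ 7 *
   │           │     └─ 6 *
   │           └─ 4 *
   │              └─ 0
   │                 └─ 1
   │                    └─ 1
   │                       ├─ 3 *
   │                       │  └─ 4 *
   │                       └─ 8 *
   ├─ 8 *
   └─ 9
      └─ 9
         └─ 4
            └─ 0 *
Counting every labelled node above: 35.

35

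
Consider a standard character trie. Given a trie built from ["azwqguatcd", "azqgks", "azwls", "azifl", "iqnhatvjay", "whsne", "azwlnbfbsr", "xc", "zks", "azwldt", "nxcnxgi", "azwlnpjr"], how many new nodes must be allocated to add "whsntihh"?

The longest prefix of "whsntihh" already in the trie is "whsn" (length 4).
Each of the 4 remaining characters creates one node.

4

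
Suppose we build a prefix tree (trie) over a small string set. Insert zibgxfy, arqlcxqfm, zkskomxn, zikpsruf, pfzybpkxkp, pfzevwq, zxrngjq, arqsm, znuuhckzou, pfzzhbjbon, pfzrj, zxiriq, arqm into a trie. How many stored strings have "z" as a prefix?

6

Filter for entries beginning with "z":
Words under "z": zibgxfy, zikpsruf, zkskomxn, znuuhckzou, zxiriq, zxrngjq
Count: 6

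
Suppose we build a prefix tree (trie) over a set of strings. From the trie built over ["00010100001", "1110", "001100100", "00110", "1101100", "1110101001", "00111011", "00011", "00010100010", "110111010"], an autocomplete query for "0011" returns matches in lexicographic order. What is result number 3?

DFS of the "0011" subtree visits, in order: "00110", "001100100", "00111011"
Position 3: 00111011

00111011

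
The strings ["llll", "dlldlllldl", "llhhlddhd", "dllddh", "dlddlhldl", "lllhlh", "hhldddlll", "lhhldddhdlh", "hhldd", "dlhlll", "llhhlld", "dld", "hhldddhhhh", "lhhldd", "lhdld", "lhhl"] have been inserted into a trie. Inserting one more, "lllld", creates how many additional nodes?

The longest prefix of "lllld" already in the trie is "llll" (length 4).
New nodes needed: |"lllld"| − 4 = 5 − 4 = 1.

1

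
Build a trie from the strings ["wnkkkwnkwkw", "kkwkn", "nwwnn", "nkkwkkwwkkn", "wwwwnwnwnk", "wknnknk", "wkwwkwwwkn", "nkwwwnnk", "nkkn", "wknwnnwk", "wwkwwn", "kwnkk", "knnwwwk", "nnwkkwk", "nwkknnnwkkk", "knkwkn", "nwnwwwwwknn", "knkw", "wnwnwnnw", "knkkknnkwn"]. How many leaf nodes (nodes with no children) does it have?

19

A leaf is a node with no children — equivalently, the end of a word that is not a proper prefix of any other stored word.
Those words: "kkwkn", "knkkknnkwn", "knkwkn", "knnwwwk", "kwnkk", "nkkn", "nkkwkkwwkkn", "nkwwwnnk", "nnwkkwk", "nwkknnnwkkk", "nwnwwwwwknn", "nwwnn", "wknnknk", "wknwnnwk", "wkwwkwwwkn", "wnkkkwnkwkw", "wnwnwnnw", "wwkwwn", "wwwwnwnwnk"
Leaf count: 19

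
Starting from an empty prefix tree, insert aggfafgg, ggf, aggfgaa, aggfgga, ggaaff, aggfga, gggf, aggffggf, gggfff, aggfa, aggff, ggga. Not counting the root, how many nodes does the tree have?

29

Trace insertions, counting only characters that open a new branch:
  "aggfafgg" → 8 new (a, g, g, f, a, f, g, g)
  "ggf" → 3 new (g, g, f)
  "aggfgaa" → prefix "aggf" already present; 3 new (g, a, a)
  "aggfgga" → prefix "aggfg" already present; 2 new (g, a)
  "ggaaff" → prefix "gg" already present; 4 new (a, a, f, f)
  "aggfga" → prefix "aggfga" already present; 0 new (none)
  "gggf" → prefix "gg" already present; 2 new (g, f)
  "aggffggf" → prefix "aggf" already present; 4 new (f, g, g, f)
  "gggfff" → prefix "gggf" already present; 2 new (f, f)
  "aggfa" → prefix "aggfa" already present; 0 new (none)
  "aggff" → prefix "aggff" already present; 0 new (none)
  "ggga" → prefix "ggg" already present; 1 new (a)
Total nodes = 8 + 3 + 3 + 2 + 4 + 0 + 2 + 4 + 2 + 0 + 0 + 1 = 29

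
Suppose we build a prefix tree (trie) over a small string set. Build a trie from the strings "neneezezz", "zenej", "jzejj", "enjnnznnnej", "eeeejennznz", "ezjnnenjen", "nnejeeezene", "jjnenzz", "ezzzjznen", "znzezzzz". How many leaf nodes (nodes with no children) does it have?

A leaf is a node with no children — equivalently, the end of a word that is not a proper prefix of any other stored word.
Those words: "eeeejennznz", "enjnnznnnej", "ezjnnenjen", "ezzzjznen", "jjnenzz", "jzejj", "neneezezz", "nnejeeezene", "zenej", "znzezzzz"
Leaf count: 10

10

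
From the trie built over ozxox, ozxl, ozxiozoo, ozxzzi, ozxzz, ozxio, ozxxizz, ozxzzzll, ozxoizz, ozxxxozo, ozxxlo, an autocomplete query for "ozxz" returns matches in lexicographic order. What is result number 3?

Words with prefix "ozxz", in lexicographic order: "ozxzz", "ozxzzi", "ozxzzzll"
Position 3: ozxzzzll

ozxzzzll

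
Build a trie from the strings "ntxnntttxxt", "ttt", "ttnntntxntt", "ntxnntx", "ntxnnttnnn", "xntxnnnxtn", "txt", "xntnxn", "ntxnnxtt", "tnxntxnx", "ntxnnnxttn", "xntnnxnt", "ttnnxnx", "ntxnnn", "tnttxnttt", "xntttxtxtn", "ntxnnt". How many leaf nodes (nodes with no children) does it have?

A leaf is a node with no children — equivalently, the end of a word that is not a proper prefix of any other stored word.
Those words: "ntxnnnxttn", "ntxnnttnnn", "ntxnntttxxt", "ntxnntx", "ntxnnxtt", "tnttxnttt", "tnxntxnx", "ttnntntxntt", "ttnnxnx", "ttt", "txt", "xntnnxnt", "xntnxn", "xntttxtxtn", "xntxnnnxtn"
Leaf count: 15

15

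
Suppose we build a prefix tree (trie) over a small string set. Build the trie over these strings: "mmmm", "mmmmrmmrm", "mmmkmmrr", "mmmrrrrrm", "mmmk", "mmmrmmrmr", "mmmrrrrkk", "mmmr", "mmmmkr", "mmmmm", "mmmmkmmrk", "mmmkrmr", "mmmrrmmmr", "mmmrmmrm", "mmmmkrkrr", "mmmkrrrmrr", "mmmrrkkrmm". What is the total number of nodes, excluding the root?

Count nodes per top-level branch (shared prefixes stored once):
  'm'-branch (mmmk, mmmkmmrr, mmmkrmr, mmmkrrrmrr, mmmm, mmmmkmmrk, mmmmkr, mmmmkrkrr, mmmmm, mmmmrmmrm, mmmr, mmmrmmrm, mmmrmmrmr, mmmrrkkrmm, mmmrrmmmr, mmmrrrrkk, mmmrrrrrm): 54 nodes
Sum: 54

54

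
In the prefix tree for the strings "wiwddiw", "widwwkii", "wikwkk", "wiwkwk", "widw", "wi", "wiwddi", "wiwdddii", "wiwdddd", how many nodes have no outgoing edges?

Leaves are exactly the stored words that no other stored word extends.
Those words: "widwwkii", "wikwkk", "wiwdddd", "wiwdddii", "wiwddiw", "wiwkwk"
Leaf count: 6

6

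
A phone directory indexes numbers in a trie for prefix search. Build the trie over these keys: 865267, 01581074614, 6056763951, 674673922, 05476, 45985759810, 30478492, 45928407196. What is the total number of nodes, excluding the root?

For each word, the new-node count is its length minus the longest prefix already in the trie:
  "865267" → 6 new (8, 6, 5, 2, 6, 7)
  "01581074614" → 11 new (0, 1, 5, 8, 1, 0, 7, 4, 6, 1, 4)
  "6056763951" → 10 new (6, 0, 5, 6, 7, 6, 3, 9, 5, 1)
  "674673922" → prefix "6" already present; 8 new (7, 4, 6, 7, 3, 9, 2, 2)
  "05476" → prefix "0" already present; 4 new (5, 4, 7, 6)
  "45985759810" → 11 new (4, 5, 9, 8, 5, 7, 5, 9, 8, 1, 0)
  "30478492" → 8 new (3, 0, 4, 7, 8, 4, 9, 2)
  "45928407196" → prefix "459" already present; 8 new (2, 8, 4, 0, 7, 1, 9, 6)
Total nodes = 6 + 11 + 10 + 8 + 4 + 11 + 8 + 8 = 66

66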